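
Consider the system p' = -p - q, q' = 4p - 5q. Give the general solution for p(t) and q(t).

p(t) = c_1e^(-3t) + c_2te^(-3t), q(t) = 2c_1e^(-3t) + 2c_2te^(-3t) - c_2e^(-3t)

Coefficient matrix A = [[-1, -1], [4, -5]].
Characteristic polynomial det(A - λI) = λ^2 + 6λ + 9 = 0.
Single eigenvalue λ = -3 with algebraic multiplicity 2.
Eigenvector v = (1,2); generalized eigenvector w with (A-λI)w=v is (0,-1).
General solution: e^(-3t)[c_1·v + c_2·(t·v + w)].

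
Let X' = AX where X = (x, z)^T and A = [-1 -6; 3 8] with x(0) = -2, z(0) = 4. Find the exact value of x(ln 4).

-6080

A = [[-1,-6],[3,8]]; eigenvalues λ = 2, 5.
Eigenvectors: (-2,1) for λ=2, (1,-1) for λ=5.
From the initial condition, c_1 = -2, c_2 = -6.
x(ln 4) = (-2)(4^2)(-2) + (-6)(4^5)(1) = -6080.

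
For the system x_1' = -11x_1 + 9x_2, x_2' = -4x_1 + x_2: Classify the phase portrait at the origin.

A = [[-11,9],[-4,1]]; det(A-λI) = λ^2 + 10λ + 25.
repeated λ = -5 with a single eigenvector.

stable improper node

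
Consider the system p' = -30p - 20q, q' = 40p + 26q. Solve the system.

Coefficient matrix A = [[-30, -20], [40, 26]].
Characteristic polynomial det(A - λI) = λ^2 + 4λ + 20 = 0.
Eigenvalues λ = -2 ± 4i (complex conjugate pair).
For λ=-2+4i: an eigenvector is (-2,3) - i(-1,1) = (-2 + i, 3 - i).
A real fundamental pair from Re and Im of e^((-2+4i)t)v: X_1 = e^(-2t)(cos(4t)·(-2,3) + sin(4t)·(-1,1)), X_2 = e^(-2t)(sin(4t)·(-2,3) - cos(4t)·(-1,1)).
General solution: c_1X_1 + c_2X_2.

p(t) = -c_1e^(-2t)sin(4t) - 2c_1e^(-2t)cos(4t) - 2c_2e^(-2t)sin(4t) + c_2e^(-2t)cos(4t), q(t) = c_1e^(-2t)sin(4t) + 3c_1e^(-2t)cos(4t) + 3c_2e^(-2t)sin(4t) - c_2e^(-2t)cos(4t)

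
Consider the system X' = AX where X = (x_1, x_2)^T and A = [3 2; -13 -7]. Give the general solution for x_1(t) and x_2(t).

x_1(t) = C_1e^(-2t)sin(t) - C_1e^(-2t)cos(t) - C_2e^(-2t)sin(t) - C_2e^(-2t)cos(t), x_2(t) = -2C_1e^(-2t)sin(t) + 3C_1e^(-2t)cos(t) + 3C_2e^(-2t)sin(t) + 2C_2e^(-2t)cos(t)

Coefficient matrix A = [[3, 2], [-13, -7]].
Characteristic polynomial det(A - λI) = λ^2 + 4λ + 5 = 0.
Eigenvalues λ = -2 ± i (complex conjugate pair).
For λ=-2+i: an eigenvector is (-1,3) - i(1,-2) = (-1 - i, 3 + 2i).
A real fundamental pair from Re and Im of e^((-2+i)t)v: X_1 = e^(-2t)(cos(t)·(-1,3) + sin(t)·(1,-2)), X_2 = e^(-2t)(sin(t)·(-1,3) - cos(t)·(1,-2)).
General solution: C_1X_1 + C_2X_2.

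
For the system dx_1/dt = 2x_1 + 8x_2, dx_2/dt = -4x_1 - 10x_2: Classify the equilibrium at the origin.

stable node

A = [[2,8],[-4,-10]]; det(A-λI) = λ^2 + 8λ + 12.
λ = -2, -6: both negative.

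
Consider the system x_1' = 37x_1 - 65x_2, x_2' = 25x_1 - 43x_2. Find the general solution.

x_1(t) = 2C_1e^(-3t)sin(5t) - 3C_1e^(-3t)cos(5t) - 3C_2e^(-3t)sin(5t) - 2C_2e^(-3t)cos(5t), x_2(t) = C_1e^(-3t)sin(5t) - 2C_1e^(-3t)cos(5t) - 2C_2e^(-3t)sin(5t) - C_2e^(-3t)cos(5t)

Coefficient matrix A = [[37, -65], [25, -43]].
Characteristic polynomial det(A - λI) = λ^2 + 6λ + 34 = 0.
Eigenvalues λ = -3 ± 5i (complex conjugate pair).
For λ=-3+5i: an eigenvector is (-3,-2) - i(2,1) = (-3 - 2i, -2 - i).
A real fundamental pair from Re and Im of e^((-3+5i)t)v: X_1 = e^(-3t)(cos(5t)·(-3,-2) + sin(5t)·(2,1)), X_2 = e^(-3t)(sin(5t)·(-3,-2) - cos(5t)·(2,1)).
General solution: C_1X_1 + C_2X_2.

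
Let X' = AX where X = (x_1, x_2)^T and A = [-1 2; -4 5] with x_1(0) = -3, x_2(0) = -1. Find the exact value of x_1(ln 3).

39

A = [[-1,2],[-4,5]]; eigenvalues λ = 1, 3.
Eigenvectors: (-1,-1) for λ=1, (1,2) for λ=3.
From the initial condition, c_1 = 5, c_2 = 2.
x_1(ln 3) = (5)(3^1)(-1) + (2)(3^3)(1) = 39.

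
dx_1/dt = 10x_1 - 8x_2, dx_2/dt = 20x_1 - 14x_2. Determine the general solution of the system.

x_1(t) = -C_1e^(-2t)sin(4t) + C_1e^(-2t)cos(4t) + C_2e^(-2t)sin(4t) + C_2e^(-2t)cos(4t), x_2(t) = -C_1e^(-2t)sin(4t) + 2C_1e^(-2t)cos(4t) + 2C_2e^(-2t)sin(4t) + C_2e^(-2t)cos(4t)

Coefficient matrix A = [[10, -8], [20, -14]].
Characteristic polynomial det(A - λI) = λ^2 + 4λ + 20 = 0.
Eigenvalues λ = -2 ± 4i (complex conjugate pair).
For λ=-2+4i: an eigenvector is (1,2) - i(-1,-1) = (1 + i, 2 + i).
A real fundamental pair from Re and Im of e^((-2+4i)t)v: X_1 = e^(-2t)(cos(4t)·(1,2) + sin(4t)·(-1,-1)), X_2 = e^(-2t)(sin(4t)·(1,2) - cos(4t)·(-1,-1)).
General solution: C_1X_1 + C_2X_2.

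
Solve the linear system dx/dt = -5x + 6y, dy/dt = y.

x(t) = -K_1e^(-5t) + K_2e^(t), y(t) = K_2e^(t)

Coefficient matrix A = [[-5, 6], [0, 1]].
Characteristic polynomial det(A - λI) = λ^2 + 4λ - 5 = 0.
Eigenvalues λ = -5, 1.
For λ=-5: (A-λI) row 1 is [0, 6], so an eigenvector is (-1, 0).
For λ=1: (A-λI) row 1 is [-6, 6], so an eigenvector is (1, 1).
General solution: K_1e^(-5t)(-1,0) + K_2e^(t)(1,1).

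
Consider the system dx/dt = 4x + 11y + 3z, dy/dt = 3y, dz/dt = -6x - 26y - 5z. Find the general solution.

Coefficient matrix A = [[4, 11, 3], [0, 3, 0], [-6, -26, -5]].
det(A - λI) = 0 gives eigenvalues λ = -2, 3, 1.
For λ=-2: eigenvector (-1,0,2).
For λ=3: eigenvector (1,1,-4).
For λ=1: eigenvector (-1,0,1).
General solution: C_1e^(-2t)(-1,0,2) + C_2e^(3t)(1,1,-4) + C_3e^(t)(-1,0,1).

x(t) = -C_1e^(-2t) + C_2e^(3t) - C_3e^(t), y(t) = C_2e^(3t), z(t) = 2C_1e^(-2t) - 4C_2e^(3t) + C_3e^(t)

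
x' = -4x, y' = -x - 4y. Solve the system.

x(t) = C_2e^(-4t), y(t) = -C_1e^(-4t) - C_2te^(-4t) + C_2e^(-4t)

Coefficient matrix A = [[-4, 0], [-1, -4]].
Characteristic polynomial det(A - λI) = λ^2 + 8λ + 16 = 0.
Single eigenvalue λ = -4 with algebraic multiplicity 2.
Eigenvector v = (0,-1); generalized eigenvector w with (A-λI)w=v is (1,1).
General solution: e^(-4t)[C_1·v + C_2·(t·v + w)].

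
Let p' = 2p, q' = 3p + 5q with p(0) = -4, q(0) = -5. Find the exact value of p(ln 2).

A = [[2,0],[3,5]]; eigenvalues λ = 5, 2.
Eigenvectors: (0,1) for λ=5, (-1,1) for λ=2.
From the initial condition, c_1 = -9, c_2 = 4.
p(ln 2) = (-9)(2^5)(0) + (4)(2^2)(-1) = -16.

-16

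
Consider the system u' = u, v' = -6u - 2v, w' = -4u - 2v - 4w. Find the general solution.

Coefficient matrix A = [[1, 0, 0], [-6, -2, 0], [-4, -2, -4]].
det(A - λI) = 0 gives eigenvalues λ = -4, -2, 1.
For λ=-4: eigenvector (0,0,-1).
For λ=-2: eigenvector (0,-1,1).
For λ=1: eigenvector (1,-2,0).
General solution: c_1e^(-4t)(0,0,-1) + c_2e^(-2t)(0,-1,1) + c_3e^(t)(1,-2,0).

u(t) = c_3e^(t), v(t) = -c_2e^(-2t) - 2c_3e^(t), w(t) = -c_1e^(-4t) + c_2e^(-2t)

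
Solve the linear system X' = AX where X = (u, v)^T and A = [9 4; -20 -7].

u(t) = -K_1e^(t)sin(4t) + K_2e^(t)cos(4t), v(t) = 2K_1e^(t)sin(4t) - K_1e^(t)cos(4t) - K_2e^(t)sin(4t) - 2K_2e^(t)cos(4t)

Coefficient matrix A = [[9, 4], [-20, -7]].
Characteristic polynomial det(A - λI) = λ^2 - 2λ + 17 = 0.
Eigenvalues λ = 1 ± 4i (complex conjugate pair).
For λ=1+4i: an eigenvector is (0,-1) - i(-1,2) = (0 + i, -1 - 2i).
A real fundamental pair from Re and Im of e^((1+4i)t)v: X_1 = e^(t)(cos(4t)·(0,-1) + sin(4t)·(-1,2)), X_2 = e^(t)(sin(4t)·(0,-1) - cos(4t)·(-1,2)).
General solution: K_1X_1 + K_2X_2.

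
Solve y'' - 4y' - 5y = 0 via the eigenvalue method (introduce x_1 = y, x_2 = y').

y(t) = K_1e^(-t) + K_2e^(5t)

Let x_1 = y, x_2 = y'. Then x_1' = x_2 and x_2' = 5x_1 + 4x_2.
A = [[0,1],[5,4]]; det(A-λI) = λ^2 - 4λ - 5.
Eigenvalues λ = -1, 5 with eigenvectors (1,-1), (1,5).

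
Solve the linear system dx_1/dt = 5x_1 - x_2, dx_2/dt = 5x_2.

x_1(t) = -c_1e^(5t) - c_2te^(5t) - 3c_2e^(5t), x_2(t) = c_2e^(5t)

Coefficient matrix A = [[5, -1], [0, 5]].
Characteristic polynomial det(A - λI) = λ^2 - 10λ + 25 = 0.
Single eigenvalue λ = 5 with algebraic multiplicity 2.
Eigenvector v = (-1,0); generalized eigenvector w with (A-λI)w=v is (-3,1).
General solution: e^(5t)[c_1·v + c_2·(t·v + w)].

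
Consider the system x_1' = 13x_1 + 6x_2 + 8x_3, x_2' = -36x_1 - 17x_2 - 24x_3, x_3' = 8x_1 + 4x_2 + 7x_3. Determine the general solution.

Coefficient matrix A = [[13, 6, 8], [-36, -17, -24], [8, 4, 7]].
det(A - λI) = 0 gives eigenvalues λ = 3, 1, -1.
For λ=3: eigenvector (1,-3,1).
For λ=1: eigenvector (1,-2,0).
For λ=-1: eigenvector (2,-6,1).
General solution: C_1e^(3t)(1,-3,1) + C_2e^(t)(1,-2,0) + C_3e^(-t)(2,-6,1).

x_1(t) = C_1e^(3t) + C_2e^(t) + 2C_3e^(-t), x_2(t) = -3C_1e^(3t) - 2C_2e^(t) - 6C_3e^(-t), x_3(t) = C_1e^(3t) + C_3e^(-t)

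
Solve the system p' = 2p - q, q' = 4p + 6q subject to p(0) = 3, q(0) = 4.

Coefficient matrix A = [[2, -1], [4, 6]].
Characteristic polynomial det(A - λI) = λ^2 - 8λ + 16 = 0.
Single eigenvalue λ = 4 with algebraic multiplicity 2.
Eigenvector v = (-1,2); generalized eigenvector w with (A-λI)w=v is (0,1).
General solution: e^(4t)[C_1·v + C_2·(t·v + w)].
Applying p(0)=3, q(0)=4 gives C_1=-3, C_2=10.

p(t) = -10te^(4t) + 3e^(4t), q(t) = 20te^(4t) + 4e^(4t)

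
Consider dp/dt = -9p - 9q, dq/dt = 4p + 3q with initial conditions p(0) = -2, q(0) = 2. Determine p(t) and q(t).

Coefficient matrix A = [[-9, -9], [4, 3]].
Characteristic polynomial det(A - λI) = λ^2 + 6λ + 9 = 0.
Single eigenvalue λ = -3 with algebraic multiplicity 2.
Eigenvector v = (3,-2); generalized eigenvector w with (A-λI)w=v is (-2,1).
General solution: e^(-3t)[K_1·v + K_2·(t·v + w)].
Applying p(0)=-2, q(0)=2 gives K_1=-2, K_2=-2.

p(t) = -6te^(-3t) - 2e^(-3t), q(t) = 4te^(-3t) + 2e^(-3t)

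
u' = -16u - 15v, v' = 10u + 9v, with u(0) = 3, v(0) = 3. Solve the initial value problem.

Coefficient matrix A = [[-16, -15], [10, 9]].
Characteristic polynomial det(A - λI) = λ^2 + 7λ + 6 = 0.
Eigenvalues λ = -1, -6.
For λ=-1: (A-λI) row 1 is [-15, -15], so an eigenvector is (1, -1).
For λ=-6: (A-λI) row 1 is [-10, -15], so an eigenvector is (-3, 2).
General solution: K_1e^(-t)(1,-1) + K_2e^(-6t)(-3,2).
Applying u(0)=3, v(0)=3 gives K_1=-15, K_2=-6.

u(t) = -15e^(-t) + 18e^(-6t), v(t) = 15e^(-t) - 12e^(-6t)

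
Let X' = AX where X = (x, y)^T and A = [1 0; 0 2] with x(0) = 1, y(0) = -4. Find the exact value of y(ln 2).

-16

A = [[1,0],[0,2]]; eigenvalues λ = 2, 1.
Eigenvectors: (0,1) for λ=2, (-1,0) for λ=1.
From the initial condition, c_1 = -4, c_2 = -1.
y(ln 2) = (-4)(2^2)(1) + (-1)(2^1)(0) = -16.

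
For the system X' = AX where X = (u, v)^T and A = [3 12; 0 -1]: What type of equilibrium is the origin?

saddle

A = [[3,12],[0,-1]]; det(A-λI) = λ^2 - 2λ - 3.
λ = 3, -1: opposite signs.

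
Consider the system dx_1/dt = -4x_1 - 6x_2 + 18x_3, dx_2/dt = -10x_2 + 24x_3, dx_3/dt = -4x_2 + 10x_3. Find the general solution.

Coefficient matrix A = [[-4, -6, 18], [0, -10, 24], [0, -4, 10]].
det(A - λI) = 0 gives eigenvalues λ = 2, -2, -4.
For λ=2: eigenvector (1,2,1).
For λ=-2: eigenvector (0,3,1).
For λ=-4: eigenvector (-1,0,0).
General solution: c_1e^(2t)(1,2,1) + c_2e^(-2t)(0,3,1) + c_3e^(-4t)(-1,0,0).

x_1(t) = c_1e^(2t) - c_3e^(-4t), x_2(t) = 2c_1e^(2t) + 3c_2e^(-2t), x_3(t) = c_1e^(2t) + c_2e^(-2t)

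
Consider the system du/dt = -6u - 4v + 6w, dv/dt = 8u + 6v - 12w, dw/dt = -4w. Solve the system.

Coefficient matrix A = [[-6, -4, 6], [8, 6, -12], [0, 0, -4]].
det(A - λI) = 0 gives eigenvalues λ = 2, -4, -2.
For λ=2: eigenvector (-1,2,0).
For λ=-4: eigenvector (-1,2,1).
For λ=-2: eigenvector (-1,1,0).
General solution: c_1e^(2t)(-1,2,0) + c_2e^(-4t)(-1,2,1) + c_3e^(-2t)(-1,1,0).

u(t) = -c_1e^(2t) - c_2e^(-4t) - c_3e^(-2t), v(t) = 2c_1e^(2t) + 2c_2e^(-4t) + c_3e^(-2t), w(t) = c_2e^(-4t)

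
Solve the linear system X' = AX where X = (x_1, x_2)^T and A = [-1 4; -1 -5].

x_1(t) = -2c_1e^(-3t) - 2c_2te^(-3t) - c_2e^(-3t), x_2(t) = c_1e^(-3t) + c_2te^(-3t)

Coefficient matrix A = [[-1, 4], [-1, -5]].
Characteristic polynomial det(A - λI) = λ^2 + 6λ + 9 = 0.
Single eigenvalue λ = -3 with algebraic multiplicity 2.
Eigenvector v = (-2,1); generalized eigenvector w with (A-λI)w=v is (-1,0).
General solution: e^(-3t)[c_1·v + c_2·(t·v + w)].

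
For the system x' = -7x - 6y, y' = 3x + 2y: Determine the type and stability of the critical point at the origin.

A = [[-7,-6],[3,2]]; det(A-λI) = λ^2 + 5λ + 4.
λ = -4, -1: both negative.

stable node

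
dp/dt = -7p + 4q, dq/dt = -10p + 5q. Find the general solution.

Coefficient matrix A = [[-7, 4], [-10, 5]].
Characteristic polynomial det(A - λI) = λ^2 + 2λ + 5 = 0.
Eigenvalues λ = -1 ± 2i (complex conjugate pair).
For λ=-1+2i: an eigenvector is (1,2) - i(1,1) = (1 - i, 2 - i).
A real fundamental pair from Re and Im of e^((-1+2i)t)v: X_1 = e^(-t)(cos(2t)·(1,2) + sin(2t)·(1,1)), X_2 = e^(-t)(sin(2t)·(1,2) - cos(2t)·(1,1)).
General solution: C_1X_1 + C_2X_2.

p(t) = C_1e^(-t)sin(2t) + C_1e^(-t)cos(2t) + C_2e^(-t)sin(2t) - C_2e^(-t)cos(2t), q(t) = C_1e^(-t)sin(2t) + 2C_1e^(-t)cos(2t) + 2C_2e^(-t)sin(2t) - C_2e^(-t)cos(2t)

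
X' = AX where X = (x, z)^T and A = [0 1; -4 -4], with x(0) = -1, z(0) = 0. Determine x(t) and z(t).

Coefficient matrix A = [[0, 1], [-4, -4]].
Characteristic polynomial det(A - λI) = λ^2 + 4λ + 4 = 0.
Single eigenvalue λ = -2 with algebraic multiplicity 2.
Eigenvector v = (-1,2); generalized eigenvector w with (A-λI)w=v is (-2,3).
General solution: e^(-2t)[K_1·v + K_2·(t·v + w)].
Applying x(0)=-1, z(0)=0 gives K_1=-3, K_2=2.

x(t) = -2te^(-2t) - e^(-2t), z(t) = 4te^(-2t)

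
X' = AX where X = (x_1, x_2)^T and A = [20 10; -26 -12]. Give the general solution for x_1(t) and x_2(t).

x_1(t) = -K_1e^(4t)sin(2t) - 2K_1e^(4t)cos(2t) - 2K_2e^(4t)sin(2t) + K_2e^(4t)cos(2t), x_2(t) = 2K_1e^(4t)sin(2t) + 3K_1e^(4t)cos(2t) + 3K_2e^(4t)sin(2t) - 2K_2e^(4t)cos(2t)

Coefficient matrix A = [[20, 10], [-26, -12]].
Characteristic polynomial det(A - λI) = λ^2 - 8λ + 20 = 0.
Eigenvalues λ = 4 ± 2i (complex conjugate pair).
For λ=4+2i: an eigenvector is (-2,3) - i(-1,2) = (-2 + i, 3 - 2i).
A real fundamental pair from Re and Im of e^((4+2i)t)v: X_1 = e^(4t)(cos(2t)·(-2,3) + sin(2t)·(-1,2)), X_2 = e^(4t)(sin(2t)·(-2,3) - cos(2t)·(-1,2)).
General solution: K_1X_1 + K_2X_2.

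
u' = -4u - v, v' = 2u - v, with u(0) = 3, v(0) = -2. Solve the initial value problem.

Coefficient matrix A = [[-4, -1], [2, -1]].
Characteristic polynomial det(A - λI) = λ^2 + 5λ + 6 = 0.
Eigenvalues λ = -3, -2.
For λ=-3: (A-λI) row 1 is [-1, -1], so an eigenvector is (1, -1).
For λ=-2: (A-λI) row 1 is [-2, -1], so an eigenvector is (1, -2).
General solution: C_1e^(-3t)(1,-1) + C_2e^(-2t)(1,-2).
Applying u(0)=3, v(0)=-2 gives C_1=4, C_2=-1.

u(t) = -e^(-2t) + 4e^(-3t), v(t) = 2e^(-2t) - 4e^(-3t)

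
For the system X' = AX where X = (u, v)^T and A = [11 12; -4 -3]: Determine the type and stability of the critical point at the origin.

A = [[11,12],[-4,-3]]; det(A-λI) = λ^2 - 8λ + 15.
λ = 3, 5: both positive.

unstable node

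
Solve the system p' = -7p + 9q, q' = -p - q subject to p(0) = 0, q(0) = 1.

p(t) = 9te^(-4t), q(t) = 3te^(-4t) + e^(-4t)

Coefficient matrix A = [[-7, 9], [-1, -1]].
Characteristic polynomial det(A - λI) = λ^2 + 8λ + 16 = 0.
Single eigenvalue λ = -4 with algebraic multiplicity 2.
Eigenvector v = (3,1); generalized eigenvector w with (A-λI)w=v is (2,1).
General solution: e^(-4t)[C_1·v + C_2·(t·v + w)].
Applying p(0)=0, q(0)=1 gives C_1=-2, C_2=3.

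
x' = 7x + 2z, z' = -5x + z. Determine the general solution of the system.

x(t) = -c_1e^(4t)sin(t) + c_1e^(4t)cos(t) + c_2e^(4t)sin(t) + c_2e^(4t)cos(t), z(t) = c_1e^(4t)sin(t) - 2c_1e^(4t)cos(t) - 2c_2e^(4t)sin(t) - c_2e^(4t)cos(t)

Coefficient matrix A = [[7, 2], [-5, 1]].
Characteristic polynomial det(A - λI) = λ^2 - 8λ + 17 = 0.
Eigenvalues λ = 4 ± i (complex conjugate pair).
For λ=4+i: an eigenvector is (1,-2) - i(-1,1) = (1 + i, -2 - i).
A real fundamental pair from Re and Im of e^((4+i)t)v: X_1 = e^(4t)(cos(t)·(1,-2) + sin(t)·(-1,1)), X_2 = e^(4t)(sin(t)·(1,-2) - cos(t)·(-1,1)).
General solution: c_1X_1 + c_2X_2.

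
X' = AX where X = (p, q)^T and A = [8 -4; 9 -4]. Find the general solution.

p(t) = -2c_1e^(2t) - 2c_2te^(2t) + c_2e^(2t), q(t) = -3c_1e^(2t) - 3c_2te^(2t) + 2c_2e^(2t)

Coefficient matrix A = [[8, -4], [9, -4]].
Characteristic polynomial det(A - λI) = λ^2 - 4λ + 4 = 0.
Single eigenvalue λ = 2 with algebraic multiplicity 2.
Eigenvector v = (-2,-3); generalized eigenvector w with (A-λI)w=v is (1,2).
General solution: e^(2t)[c_1·v + c_2·(t·v + w)].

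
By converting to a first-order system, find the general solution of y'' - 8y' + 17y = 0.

Let x_1 = y, x_2 = y'. Then x_1' = x_2 and x_2' = -17x_1 + 8x_2.
A = [[0,1],[-17,8]]; det(A-λI) = λ^2 - 8λ + 17.
Eigenvalues λ = 4 ± i.

y(t) = C_1e^(4t)cos(t) + C_2e^(4t)sin(t)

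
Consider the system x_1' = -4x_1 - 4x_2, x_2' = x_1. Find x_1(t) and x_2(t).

x_1(t) = -2K_1e^(-2t) - 2K_2te^(-2t) - 3K_2e^(-2t), x_2(t) = K_1e^(-2t) + K_2te^(-2t) + 2K_2e^(-2t)

Coefficient matrix A = [[-4, -4], [1, 0]].
Characteristic polynomial det(A - λI) = λ^2 + 4λ + 4 = 0.
Single eigenvalue λ = -2 with algebraic multiplicity 2.
Eigenvector v = (-2,1); generalized eigenvector w with (A-λI)w=v is (-3,2).
General solution: e^(-2t)[K_1·v + K_2·(t·v + w)].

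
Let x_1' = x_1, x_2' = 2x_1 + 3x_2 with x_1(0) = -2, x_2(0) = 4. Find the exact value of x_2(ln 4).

136

A = [[1,0],[2,3]]; eigenvalues λ = 3, 1.
Eigenvectors: (0,-1) for λ=3, (-1,1) for λ=1.
From the initial condition, c_1 = -2, c_2 = 2.
x_2(ln 4) = (-2)(4^3)(-1) + (2)(4^1)(1) = 136.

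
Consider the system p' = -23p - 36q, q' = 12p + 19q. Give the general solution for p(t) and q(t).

p(t) = -2C_1e^(-5t) - 3C_2e^(t), q(t) = C_1e^(-5t) + 2C_2e^(t)

Coefficient matrix A = [[-23, -36], [12, 19]].
Characteristic polynomial det(A - λI) = λ^2 + 4λ - 5 = 0.
Eigenvalues λ = -5, 1.
For λ=-5: (A-λI) row 1 is [-18, -36], so an eigenvector is (-2, 1).
For λ=1: (A-λI) row 1 is [-24, -36], so an eigenvector is (-3, 2).
General solution: C_1e^(-5t)(-2,1) + C_2e^(t)(-3,2).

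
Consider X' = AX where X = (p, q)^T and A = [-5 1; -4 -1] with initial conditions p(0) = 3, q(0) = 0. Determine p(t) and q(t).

p(t) = -6te^(-3t) + 3e^(-3t), q(t) = -12te^(-3t)

Coefficient matrix A = [[-5, 1], [-4, -1]].
Characteristic polynomial det(A - λI) = λ^2 + 6λ + 9 = 0.
Single eigenvalue λ = -3 with algebraic multiplicity 2.
Eigenvector v = (1,2); generalized eigenvector w with (A-λI)w=v is (-1,-1).
General solution: e^(-3t)[c_1·v + c_2·(t·v + w)].
Applying p(0)=3, q(0)=0 gives c_1=-3, c_2=-6.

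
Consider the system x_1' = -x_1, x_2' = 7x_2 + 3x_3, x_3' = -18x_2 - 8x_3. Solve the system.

x_1(t) = C_1e^(-t), x_2(t) = C_2e^(t) - C_3e^(-2t), x_3(t) = -2C_2e^(t) + 3C_3e^(-2t)

Coefficient matrix A = [[-1, 0, 0], [0, 7, 3], [0, -18, -8]].
det(A - λI) = 0 gives eigenvalues λ = -1, 1, -2.
For λ=-1: eigenvector (1,0,0).
For λ=1: eigenvector (0,1,-2).
For λ=-2: eigenvector (0,-1,3).
General solution: C_1e^(-t)(1,0,0) + C_2e^(t)(0,1,-2) + C_3e^(-2t)(0,-1,3).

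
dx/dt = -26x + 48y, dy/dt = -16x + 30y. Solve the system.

Coefficient matrix A = [[-26, 48], [-16, 30]].
Characteristic polynomial det(A - λI) = λ^2 - 4λ - 12 = 0.
Eigenvalues λ = -2, 6.
For λ=-2: (A-λI) row 1 is [-24, 48], so an eigenvector is (-2, -1).
For λ=6: (A-λI) row 1 is [-32, 48], so an eigenvector is (3, 2).
General solution: K_1e^(-2t)(-2,-1) + K_2e^(6t)(3,2).

x(t) = -2K_1e^(-2t) + 3K_2e^(6t), y(t) = -K_1e^(-2t) + 2K_2e^(6t)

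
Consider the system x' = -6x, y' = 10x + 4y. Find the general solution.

Coefficient matrix A = [[-6, 0], [10, 4]].
Characteristic polynomial det(A - λI) = λ^2 + 2λ - 24 = 0.
Eigenvalues λ = -6, 4.
For λ=-6: (A-λI) row 2 is [10, 10], so an eigenvector is (-1, 1).
For λ=4: (A-λI) row 1 is [-10, 0], so an eigenvector is (0, 1).
General solution: K_1e^(-6t)(-1,1) + K_2e^(4t)(0,1).

x(t) = -K_1e^(-6t), y(t) = K_1e^(-6t) + K_2e^(4t)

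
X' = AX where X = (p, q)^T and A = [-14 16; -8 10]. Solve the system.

Coefficient matrix A = [[-14, 16], [-8, 10]].
Characteristic polynomial det(A - λI) = λ^2 + 4λ - 12 = 0.
Eigenvalues λ = -6, 2.
For λ=-6: (A-λI) row 1 is [-8, 16], so an eigenvector is (-2, -1).
For λ=2: (A-λI) row 1 is [-16, 16], so an eigenvector is (1, 1).
General solution: K_1e^(-6t)(-2,-1) + K_2e^(2t)(1,1).

p(t) = -2K_1e^(-6t) + K_2e^(2t), q(t) = -K_1e^(-6t) + K_2e^(2t)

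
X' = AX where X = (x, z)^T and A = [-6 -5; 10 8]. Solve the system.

x(t) = C_1e^(t)sin(t) + 2C_1e^(t)cos(t) + 2C_2e^(t)sin(t) - C_2e^(t)cos(t), z(t) = -C_1e^(t)sin(t) - 3C_1e^(t)cos(t) - 3C_2e^(t)sin(t) + C_2e^(t)cos(t)

Coefficient matrix A = [[-6, -5], [10, 8]].
Characteristic polynomial det(A - λI) = λ^2 - 2λ + 2 = 0.
Eigenvalues λ = 1 ± i (complex conjugate pair).
For λ=1+i: an eigenvector is (2,-3) - i(1,-1) = (2 - i, -3 + i).
A real fundamental pair from Re and Im of e^((1+i)t)v: X_1 = e^(t)(cos(t)·(2,-3) + sin(t)·(1,-1)), X_2 = e^(t)(sin(t)·(2,-3) - cos(t)·(1,-1)).
General solution: C_1X_1 + C_2X_2.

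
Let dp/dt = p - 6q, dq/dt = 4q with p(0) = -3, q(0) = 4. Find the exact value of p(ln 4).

-2028

A = [[1,-6],[0,4]]; eigenvalues λ = 1, 4.
Eigenvectors: (-1,0) for λ=1, (2,-1) for λ=4.
From the initial condition, c_1 = -5, c_2 = -4.
p(ln 4) = (-5)(4^1)(-1) + (-4)(4^4)(2) = -2028.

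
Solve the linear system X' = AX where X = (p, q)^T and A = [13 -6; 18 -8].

Coefficient matrix A = [[13, -6], [18, -8]].
Characteristic polynomial det(A - λI) = λ^2 - 5λ + 4 = 0.
Eigenvalues λ = 4, 1.
For λ=4: (A-λI) row 1 is [9, -6], so an eigenvector is (2, 3).
For λ=1: (A-λI) row 1 is [12, -6], so an eigenvector is (1, 2).
General solution: K_1e^(4t)(2,3) + K_2e^(t)(1,2).

p(t) = 2K_1e^(4t) + K_2e^(t), q(t) = 3K_1e^(4t) + 2K_2e^(t)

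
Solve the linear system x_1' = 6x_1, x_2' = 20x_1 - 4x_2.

x_1(t) = K_2e^(6t), x_2(t) = K_1e^(-4t) + 2K_2e^(6t)

Coefficient matrix A = [[6, 0], [20, -4]].
Characteristic polynomial det(A - λI) = λ^2 - 2λ - 24 = 0.
Eigenvalues λ = -4, 6.
For λ=-4: (A-λI) row 1 is [10, 0], so an eigenvector is (0, 1).
For λ=6: (A-λI) row 2 is [20, -10], so an eigenvector is (1, 2).
General solution: K_1e^(-4t)(0,1) + K_2e^(6t)(1,2).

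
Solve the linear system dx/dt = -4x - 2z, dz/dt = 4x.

Coefficient matrix A = [[-4, -2], [4, 0]].
Characteristic polynomial det(A - λI) = λ^2 + 4λ + 8 = 0.
Eigenvalues λ = -2 ± 2i (complex conjugate pair).
For λ=-2+2i: an eigenvector is (0,1) - i(-1,1) = (0 + i, 1 - i).
A real fundamental pair from Re and Im of e^((-2+2i)t)v: X_1 = e^(-2t)(cos(2t)·(0,1) + sin(2t)·(-1,1)), X_2 = e^(-2t)(sin(2t)·(0,1) - cos(2t)·(-1,1)).
General solution: C_1X_1 + C_2X_2.

x(t) = -C_1e^(-2t)sin(2t) + C_2e^(-2t)cos(2t), z(t) = C_1e^(-2t)sin(2t) + C_1e^(-2t)cos(2t) + C_2e^(-2t)sin(2t) - C_2e^(-2t)cos(2t)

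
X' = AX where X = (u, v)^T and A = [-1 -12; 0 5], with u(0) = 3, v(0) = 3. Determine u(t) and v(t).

Coefficient matrix A = [[-1, -12], [0, 5]].
Characteristic polynomial det(A - λI) = λ^2 - 4λ - 5 = 0.
Eigenvalues λ = -1, 5.
For λ=-1: (A-λI) row 1 is [0, -12], so an eigenvector is (1, 0).
For λ=5: (A-λI) row 1 is [-6, -12], so an eigenvector is (2, -1).
General solution: K_1e^(-t)(1,0) + K_2e^(5t)(2,-1).
Applying u(0)=3, v(0)=3 gives K_1=9, K_2=-3.

u(t) = -6e^(5t) + 9e^(-t), v(t) = 3e^(5t)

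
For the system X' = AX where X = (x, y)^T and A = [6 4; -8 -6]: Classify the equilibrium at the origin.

A = [[6,4],[-8,-6]]; det(A-λI) = λ^2 - 4.
λ = 2, -2: opposite signs.

saddle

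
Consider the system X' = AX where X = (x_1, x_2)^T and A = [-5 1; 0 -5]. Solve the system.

Coefficient matrix A = [[-5, 1], [0, -5]].
Characteristic polynomial det(A - λI) = λ^2 + 10λ + 25 = 0.
Single eigenvalue λ = -5 with algebraic multiplicity 2.
Eigenvector v = (-1,0); generalized eigenvector w with (A-λI)w=v is (1,-1).
General solution: e^(-5t)[c_1·v + c_2·(t·v + w)].

x_1(t) = -c_1e^(-5t) - c_2te^(-5t) + c_2e^(-5t), x_2(t) = -c_2e^(-5t)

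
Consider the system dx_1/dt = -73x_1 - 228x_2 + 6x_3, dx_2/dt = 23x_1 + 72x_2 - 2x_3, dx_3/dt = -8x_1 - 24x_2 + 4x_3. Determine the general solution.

Coefficient matrix A = [[-73, -228, 6], [23, 72, -2], [-8, -24, 4]].
det(A - λI) = 0 gives eigenvalues λ = 3, 4, -4.
For λ=3: eigenvector (3,-1,0).
For λ=4: eigenvector (6,-2,1).
For λ=-4: eigenvector (10,-3,1).
General solution: K_1e^(3t)(3,-1,0) + K_2e^(4t)(6,-2,1) + K_3e^(-4t)(10,-3,1).

x_1(t) = 3K_1e^(3t) + 6K_2e^(4t) + 10K_3e^(-4t), x_2(t) = -K_1e^(3t) - 2K_2e^(4t) - 3K_3e^(-4t), x_3(t) = K_2e^(4t) + K_3e^(-4t)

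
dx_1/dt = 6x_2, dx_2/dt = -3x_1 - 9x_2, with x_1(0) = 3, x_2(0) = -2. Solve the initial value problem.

Coefficient matrix A = [[0, 6], [-3, -9]].
Characteristic polynomial det(A - λI) = λ^2 + 9λ + 18 = 0.
Eigenvalues λ = -6, -3.
For λ=-6: (A-λI) row 1 is [6, 6], so an eigenvector is (-1, 1).
For λ=-3: (A-λI) row 1 is [3, 6], so an eigenvector is (-2, 1).
General solution: C_1e^(-6t)(-1,1) + C_2e^(-3t)(-2,1).
Applying x_1(0)=3, x_2(0)=-2 gives C_1=-1, C_2=-1.

x_1(t) = 2e^(-3t) + e^(-6t), x_2(t) = -e^(-3t) - e^(-6t)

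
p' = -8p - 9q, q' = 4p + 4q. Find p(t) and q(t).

p(t) = 3C_1e^(-2t) + 3C_2te^(-2t) + C_2e^(-2t), q(t) = -2C_1e^(-2t) - 2C_2te^(-2t) - C_2e^(-2t)

Coefficient matrix A = [[-8, -9], [4, 4]].
Characteristic polynomial det(A - λI) = λ^2 + 4λ + 4 = 0.
Single eigenvalue λ = -2 with algebraic multiplicity 2.
Eigenvector v = (3,-2); generalized eigenvector w with (A-λI)w=v is (1,-1).
General solution: e^(-2t)[C_1·v + C_2·(t·v + w)].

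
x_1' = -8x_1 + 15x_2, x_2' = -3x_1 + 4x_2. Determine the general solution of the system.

Coefficient matrix A = [[-8, 15], [-3, 4]].
Characteristic polynomial det(A - λI) = λ^2 + 4λ + 13 = 0.
Eigenvalues λ = -2 ± 3i (complex conjugate pair).
For λ=-2+3i: an eigenvector is (2,1) - i(1,0) = (2 - i, 1).
A real fundamental pair from Re and Im of e^((-2+3i)t)v: X_1 = e^(-2t)(cos(3t)·(2,1) + sin(3t)·(1,0)), X_2 = e^(-2t)(sin(3t)·(2,1) - cos(3t)·(1,0)).
General solution: K_1X_1 + K_2X_2.

x_1(t) = K_1e^(-2t)sin(3t) + 2K_1e^(-2t)cos(3t) + 2K_2e^(-2t)sin(3t) - K_2e^(-2t)cos(3t), x_2(t) = K_1e^(-2t)cos(3t) + K_2e^(-2t)sin(3t)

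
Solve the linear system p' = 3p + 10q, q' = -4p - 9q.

Coefficient matrix A = [[3, 10], [-4, -9]].
Characteristic polynomial det(A - λI) = λ^2 + 6λ + 13 = 0.
Eigenvalues λ = -3 ± 2i (complex conjugate pair).
For λ=-3+2i: an eigenvector is (-2,1) - i(-1,1) = (-2 + i, 1 - i).
A real fundamental pair from Re and Im of e^((-3+2i)t)v: X_1 = e^(-3t)(cos(2t)·(-2,1) + sin(2t)·(-1,1)), X_2 = e^(-3t)(sin(2t)·(-2,1) - cos(2t)·(-1,1)).
General solution: K_1X_1 + K_2X_2.

p(t) = -K_1e^(-3t)sin(2t) - 2K_1e^(-3t)cos(2t) - 2K_2e^(-3t)sin(2t) + K_2e^(-3t)cos(2t), q(t) = K_1e^(-3t)sin(2t) + K_1e^(-3t)cos(2t) + K_2e^(-3t)sin(2t) - K_2e^(-3t)cos(2t)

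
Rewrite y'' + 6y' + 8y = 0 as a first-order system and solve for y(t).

y(t) = K_1e^(-4t) + K_2e^(-2t)

Let x_1 = y, x_2 = y'. Then x_1' = x_2 and x_2' = -8x_1 - 6x_2.
A = [[0,1],[-8,-6]]; det(A-λI) = λ^2 + 6λ + 8.
Eigenvalues λ = -4, -2 with eigenvectors (1,-4), (1,-2).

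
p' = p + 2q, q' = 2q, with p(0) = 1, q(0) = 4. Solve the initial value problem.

Coefficient matrix A = [[1, 2], [0, 2]].
Characteristic polynomial det(A - λI) = λ^2 - 3λ + 2 = 0.
Eigenvalues λ = 2, 1.
For λ=2: (A-λI) row 1 is [-1, 2], so an eigenvector is (-2, -1).
For λ=1: (A-λI) row 1 is [0, 2], so an eigenvector is (1, 0).
General solution: C_1e^(2t)(-2,-1) + C_2e^(t)(1,0).
Applying p(0)=1, q(0)=4 gives C_1=-4, C_2=-7.

p(t) = 8e^(2t) - 7e^(t), q(t) = 4e^(2t)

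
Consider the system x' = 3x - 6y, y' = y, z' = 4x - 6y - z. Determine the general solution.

x(t) = c_1e^(3t) + 3c_3e^(t), y(t) = c_3e^(t), z(t) = c_1e^(3t) + c_2e^(-t) + 3c_3e^(t)

Coefficient matrix A = [[3, -6, 0], [0, 1, 0], [4, -6, -1]].
det(A - λI) = 0 gives eigenvalues λ = 3, -1, 1.
For λ=3: eigenvector (1,0,1).
For λ=-1: eigenvector (0,0,1).
For λ=1: eigenvector (3,1,3).
General solution: c_1e^(3t)(1,0,1) + c_2e^(-t)(0,0,1) + c_3e^(t)(3,1,3).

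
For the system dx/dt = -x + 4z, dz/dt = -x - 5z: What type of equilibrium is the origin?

A = [[-1,4],[-1,-5]]; det(A-λI) = λ^2 + 6λ + 9.
repeated λ = -3 with a single eigenvector.

stable improper node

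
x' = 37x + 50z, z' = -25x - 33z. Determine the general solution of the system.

x(t) = K_1e^(2t)sin(5t) + 3K_1e^(2t)cos(5t) + 3K_2e^(2t)sin(5t) - K_2e^(2t)cos(5t), z(t) = -K_1e^(2t)sin(5t) - 2K_1e^(2t)cos(5t) - 2K_2e^(2t)sin(5t) + K_2e^(2t)cos(5t)

Coefficient matrix A = [[37, 50], [-25, -33]].
Characteristic polynomial det(A - λI) = λ^2 - 4λ + 29 = 0.
Eigenvalues λ = 2 ± 5i (complex conjugate pair).
For λ=2+5i: an eigenvector is (3,-2) - i(1,-1) = (3 - i, -2 + i).
A real fundamental pair from Re and Im of e^((2+5i)t)v: X_1 = e^(2t)(cos(5t)·(3,-2) + sin(5t)·(1,-1)), X_2 = e^(2t)(sin(5t)·(3,-2) - cos(5t)·(1,-1)).
General solution: K_1X_1 + K_2X_2.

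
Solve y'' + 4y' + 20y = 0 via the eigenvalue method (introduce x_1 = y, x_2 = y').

Let x_1 = y, x_2 = y'. Then x_1' = x_2 and x_2' = -20x_1 - 4x_2.
A = [[0,1],[-20,-4]]; det(A-λI) = λ^2 + 4λ + 20.
Eigenvalues λ = -2 ± 4i.

y(t) = C_1e^(-2t)cos(4t) + C_2e^(-2t)sin(4t)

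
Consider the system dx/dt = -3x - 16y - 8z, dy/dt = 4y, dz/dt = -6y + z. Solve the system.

Coefficient matrix A = [[-3, -16, -8], [0, 4, 0], [0, -6, 1]].
det(A - λI) = 0 gives eigenvalues λ = 4, -3, 1.
For λ=4: eigenvector (0,1,-2).
For λ=-3: eigenvector (1,0,0).
For λ=1: eigenvector (-2,0,1).
General solution: C_1e^(4t)(0,1,-2) + C_2e^(-3t)(1,0,0) + C_3e^(t)(-2,0,1).

x(t) = C_2e^(-3t) - 2C_3e^(t), y(t) = C_1e^(4t), z(t) = -2C_1e^(4t) + C_3e^(t)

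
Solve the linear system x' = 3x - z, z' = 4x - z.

x(t) = -K_1e^(t) - K_2te^(t) - 2K_2e^(t), z(t) = -2K_1e^(t) - 2K_2te^(t) - 3K_2e^(t)

Coefficient matrix A = [[3, -1], [4, -1]].
Characteristic polynomial det(A - λI) = λ^2 - 2λ + 1 = 0.
Single eigenvalue λ = 1 with algebraic multiplicity 2.
Eigenvector v = (-1,-2); generalized eigenvector w with (A-λI)w=v is (-2,-3).
General solution: e^(t)[K_1·v + K_2·(t·v + w)].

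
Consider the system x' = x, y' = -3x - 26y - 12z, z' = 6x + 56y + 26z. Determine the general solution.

Coefficient matrix A = [[1, 0, 0], [-3, -26, -12], [6, 56, 26]].
det(A - λI) = 0 gives eigenvalues λ = 1, -2, 2.
For λ=1: eigenvector (1,-1,2).
For λ=-2: eigenvector (0,1,-2).
For λ=2: eigenvector (0,-3,7).
General solution: C_1e^(t)(1,-1,2) + C_2e^(-2t)(0,1,-2) + C_3e^(2t)(0,-3,7).

x(t) = C_1e^(t), y(t) = -C_1e^(t) + C_2e^(-2t) - 3C_3e^(2t), z(t) = 2C_1e^(t) - 2C_2e^(-2t) + 7C_3e^(2t)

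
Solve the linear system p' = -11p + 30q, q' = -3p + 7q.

Coefficient matrix A = [[-11, 30], [-3, 7]].
Characteristic polynomial det(A - λI) = λ^2 + 4λ + 13 = 0.
Eigenvalues λ = -2 ± 3i (complex conjugate pair).
For λ=-2+3i: an eigenvector is (1,0) - i(-3,-1) = (1 + 3i, 0 + i).
A real fundamental pair from Re and Im of e^((-2+3i)t)v: X_1 = e^(-2t)(cos(3t)·(1,0) + sin(3t)·(-3,-1)), X_2 = e^(-2t)(sin(3t)·(1,0) - cos(3t)·(-3,-1)).
General solution: c_1X_1 + c_2X_2.

p(t) = -3c_1e^(-2t)sin(3t) + c_1e^(-2t)cos(3t) + c_2e^(-2t)sin(3t) + 3c_2e^(-2t)cos(3t), q(t) = -c_1e^(-2t)sin(3t) + c_2e^(-2t)cos(3t)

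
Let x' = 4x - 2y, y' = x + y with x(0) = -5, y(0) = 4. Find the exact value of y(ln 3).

A = [[4,-2],[1,1]]; eigenvalues λ = 3, 2.
Eigenvectors: (2,1) for λ=3, (-1,-1) for λ=2.
From the initial condition, c_1 = -9, c_2 = -13.
y(ln 3) = (-9)(3^3)(1) + (-13)(3^2)(-1) = -126.

-126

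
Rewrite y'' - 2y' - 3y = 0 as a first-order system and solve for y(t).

Let x_1 = y, x_2 = y'. Then x_1' = x_2 and x_2' = 3x_1 + 2x_2.
A = [[0,1],[3,2]]; det(A-λI) = λ^2 - 2λ - 3.
Eigenvalues λ = 3, -1 with eigenvectors (1,3), (1,-1).

y(t) = c_1e^(3t) + c_2e^(-t)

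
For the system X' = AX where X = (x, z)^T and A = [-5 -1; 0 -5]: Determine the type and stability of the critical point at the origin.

stable improper node

A = [[-5,-1],[0,-5]]; det(A-λI) = λ^2 + 10λ + 25.
repeated λ = -5 with a single eigenvector.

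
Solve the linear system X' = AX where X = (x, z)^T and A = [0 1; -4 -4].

x(t) = -K_1e^(-2t) - K_2te^(-2t) - 2K_2e^(-2t), z(t) = 2K_1e^(-2t) + 2K_2te^(-2t) + 3K_2e^(-2t)

Coefficient matrix A = [[0, 1], [-4, -4]].
Characteristic polynomial det(A - λI) = λ^2 + 4λ + 4 = 0.
Single eigenvalue λ = -2 with algebraic multiplicity 2.
Eigenvector v = (-1,2); generalized eigenvector w with (A-λI)w=v is (-2,3).
General solution: e^(-2t)[K_1·v + K_2·(t·v + w)].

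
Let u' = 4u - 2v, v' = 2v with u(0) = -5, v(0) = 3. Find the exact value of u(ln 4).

-2000

A = [[4,-2],[0,2]]; eigenvalues λ = 2, 4.
Eigenvectors: (1,1) for λ=2, (-1,0) for λ=4.
From the initial condition, c_1 = 3, c_2 = 8.
u(ln 4) = (3)(4^2)(1) + (8)(4^4)(-1) = -2000.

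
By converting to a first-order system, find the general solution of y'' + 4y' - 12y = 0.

y(t) = K_1e^(-6t) + K_2e^(2t)

Let x_1 = y, x_2 = y'. Then x_1' = x_2 and x_2' = 12x_1 - 4x_2.
A = [[0,1],[12,-4]]; det(A-λI) = λ^2 + 4λ - 12.
Eigenvalues λ = -6, 2 with eigenvectors (1,-6), (1,2).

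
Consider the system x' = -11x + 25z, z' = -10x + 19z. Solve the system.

Coefficient matrix A = [[-11, 25], [-10, 19]].
Characteristic polynomial det(A - λI) = λ^2 - 8λ + 41 = 0.
Eigenvalues λ = 4 ± 5i (complex conjugate pair).
For λ=4+5i: an eigenvector is (1,1) - i(2,1) = (1 - 2i, 1 - i).
A real fundamental pair from Re and Im of e^((4+5i)t)v: X_1 = e^(4t)(cos(5t)·(1,1) + sin(5t)·(2,1)), X_2 = e^(4t)(sin(5t)·(1,1) - cos(5t)·(2,1)).
General solution: K_1X_1 + K_2X_2.

x(t) = 2K_1e^(4t)sin(5t) + K_1e^(4t)cos(5t) + K_2e^(4t)sin(5t) - 2K_2e^(4t)cos(5t), z(t) = K_1e^(4t)sin(5t) + K_1e^(4t)cos(5t) + K_2e^(4t)sin(5t) - K_2e^(4t)cos(5t)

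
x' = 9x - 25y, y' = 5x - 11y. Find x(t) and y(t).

x(t) = -2c_1e^(-t)sin(5t) - c_1e^(-t)cos(5t) - c_2e^(-t)sin(5t) + 2c_2e^(-t)cos(5t), y(t) = -c_1e^(-t)sin(5t) + c_2e^(-t)cos(5t)

Coefficient matrix A = [[9, -25], [5, -11]].
Characteristic polynomial det(A - λI) = λ^2 + 2λ + 26 = 0.
Eigenvalues λ = -1 ± 5i (complex conjugate pair).
For λ=-1+5i: an eigenvector is (-1,0) - i(-2,-1) = (-1 + 2i, 0 + i).
A real fundamental pair from Re and Im of e^((-1+5i)t)v: X_1 = e^(-t)(cos(5t)·(-1,0) + sin(5t)·(-2,-1)), X_2 = e^(-t)(sin(5t)·(-1,0) - cos(5t)·(-2,-1)).
General solution: c_1X_1 + c_2X_2.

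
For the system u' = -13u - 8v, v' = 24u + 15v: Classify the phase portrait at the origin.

saddle

A = [[-13,-8],[24,15]]; det(A-λI) = λ^2 - 2λ - 3.
λ = 3, -1: opposite signs.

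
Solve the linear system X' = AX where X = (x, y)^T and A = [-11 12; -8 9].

Coefficient matrix A = [[-11, 12], [-8, 9]].
Characteristic polynomial det(A - λI) = λ^2 + 2λ - 3 = 0.
Eigenvalues λ = -3, 1.
For λ=-3: (A-λI) row 1 is [-8, 12], so an eigenvector is (3, 2).
For λ=1: (A-λI) row 1 is [-12, 12], so an eigenvector is (-1, -1).
General solution: K_1e^(-3t)(3,2) + K_2e^(t)(-1,-1).

x(t) = 3K_1e^(-3t) - K_2e^(t), y(t) = 2K_1e^(-3t) - K_2e^(t)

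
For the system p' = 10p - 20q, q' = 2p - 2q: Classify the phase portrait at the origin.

A = [[10,-20],[2,-2]]; det(A-λI) = λ^2 - 8λ + 20.
λ = 4 ± 2i: positive real part.

unstable spiral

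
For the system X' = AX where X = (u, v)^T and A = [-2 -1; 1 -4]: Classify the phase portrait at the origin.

A = [[-2,-1],[1,-4]]; det(A-λI) = λ^2 + 6λ + 9.
repeated λ = -3 with a single eigenvector.

stable improper node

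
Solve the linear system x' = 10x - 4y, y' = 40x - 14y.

x(t) = -K_1e^(-2t)sin(4t) + K_2e^(-2t)cos(4t), y(t) = -3K_1e^(-2t)sin(4t) + K_1e^(-2t)cos(4t) + K_2e^(-2t)sin(4t) + 3K_2e^(-2t)cos(4t)

Coefficient matrix A = [[10, -4], [40, -14]].
Characteristic polynomial det(A - λI) = λ^2 + 4λ + 20 = 0.
Eigenvalues λ = -2 ± 4i (complex conjugate pair).
For λ=-2+4i: an eigenvector is (0,1) - i(-1,-3) = (0 + i, 1 + 3i).
A real fundamental pair from Re and Im of e^((-2+4i)t)v: X_1 = e^(-2t)(cos(4t)·(0,1) + sin(4t)·(-1,-3)), X_2 = e^(-2t)(sin(4t)·(0,1) - cos(4t)·(-1,-3)).
General solution: K_1X_1 + K_2X_2.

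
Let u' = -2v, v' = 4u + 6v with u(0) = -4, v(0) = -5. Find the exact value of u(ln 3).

612

A = [[0,-2],[4,6]]; eigenvalues λ = 2, 4.
Eigenvectors: (1,-1) for λ=2, (-1,2) for λ=4.
From the initial condition, c_1 = -13, c_2 = -9.
u(ln 3) = (-13)(3^2)(1) + (-9)(3^4)(-1) = 612.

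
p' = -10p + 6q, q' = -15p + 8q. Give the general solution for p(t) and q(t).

p(t) = -C_1e^(-t)sin(3t) + C_1e^(-t)cos(3t) + C_2e^(-t)sin(3t) + C_2e^(-t)cos(3t), q(t) = -2C_1e^(-t)sin(3t) + C_1e^(-t)cos(3t) + C_2e^(-t)sin(3t) + 2C_2e^(-t)cos(3t)

Coefficient matrix A = [[-10, 6], [-15, 8]].
Characteristic polynomial det(A - λI) = λ^2 + 2λ + 10 = 0.
Eigenvalues λ = -1 ± 3i (complex conjugate pair).
For λ=-1+3i: an eigenvector is (1,1) - i(-1,-2) = (1 + i, 1 + 2i).
A real fundamental pair from Re and Im of e^((-1+3i)t)v: X_1 = e^(-t)(cos(3t)·(1,1) + sin(3t)·(-1,-2)), X_2 = e^(-t)(sin(3t)·(1,1) - cos(3t)·(-1,-2)).
General solution: C_1X_1 + C_2X_2.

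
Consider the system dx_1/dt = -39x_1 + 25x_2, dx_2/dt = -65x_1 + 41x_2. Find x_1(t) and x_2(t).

Coefficient matrix A = [[-39, 25], [-65, 41]].
Characteristic polynomial det(A - λI) = λ^2 - 2λ + 26 = 0.
Eigenvalues λ = 1 ± 5i (complex conjugate pair).
For λ=1+5i: an eigenvector is (1,2) - i(2,3) = (1 - 2i, 2 - 3i).
A real fundamental pair from Re and Im of e^((1+5i)t)v: X_1 = e^(t)(cos(5t)·(1,2) + sin(5t)·(2,3)), X_2 = e^(t)(sin(5t)·(1,2) - cos(5t)·(2,3)).
General solution: C_1X_1 + C_2X_2.

x_1(t) = 2C_1e^(t)sin(5t) + C_1e^(t)cos(5t) + C_2e^(t)sin(5t) - 2C_2e^(t)cos(5t), x_2(t) = 3C_1e^(t)sin(5t) + 2C_1e^(t)cos(5t) + 2C_2e^(t)sin(5t) - 3C_2e^(t)cos(5t)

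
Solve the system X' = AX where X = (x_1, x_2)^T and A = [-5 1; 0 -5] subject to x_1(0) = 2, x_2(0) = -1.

Coefficient matrix A = [[-5, 1], [0, -5]].
Characteristic polynomial det(A - λI) = λ^2 + 10λ + 25 = 0.
Single eigenvalue λ = -5 with algebraic multiplicity 2.
Eigenvector v = (1,0); generalized eigenvector w with (A-λI)w=v is (-3,1).
General solution: e^(-5t)[C_1·v + C_2·(t·v + w)].
Applying x_1(0)=2, x_2(0)=-1 gives C_1=-1, C_2=-1.

x_1(t) = -te^(-5t) + 2e^(-5t), x_2(t) = -e^(-5t)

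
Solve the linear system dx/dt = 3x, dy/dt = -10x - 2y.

Coefficient matrix A = [[3, 0], [-10, -2]].
Characteristic polynomial det(A - λI) = λ^2 - λ - 6 = 0.
Eigenvalues λ = -2, 3.
For λ=-2: (A-λI) row 1 is [5, 0], so an eigenvector is (0, 1).
For λ=3: (A-λI) row 2 is [-10, -5], so an eigenvector is (1, -2).
General solution: K_1e^(-2t)(0,1) + K_2e^(3t)(1,-2).

x(t) = K_2e^(3t), y(t) = K_1e^(-2t) - 2K_2e^(3t)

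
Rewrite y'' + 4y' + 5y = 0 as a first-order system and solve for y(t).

y(t) = c_1e^(-2t)cos(t) + c_2e^(-2t)sin(t)

Let x_1 = y, x_2 = y'. Then x_1' = x_2 and x_2' = -5x_1 - 4x_2.
A = [[0,1],[-5,-4]]; det(A-λI) = λ^2 + 4λ + 5.
Eigenvalues λ = -2 ± i.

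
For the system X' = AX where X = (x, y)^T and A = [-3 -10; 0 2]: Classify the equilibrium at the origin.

A = [[-3,-10],[0,2]]; det(A-λI) = λ^2 + λ - 6.
λ = -3, 2: opposite signs.

saddle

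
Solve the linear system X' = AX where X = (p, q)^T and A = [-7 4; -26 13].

Coefficient matrix A = [[-7, 4], [-26, 13]].
Characteristic polynomial det(A - λI) = λ^2 - 6λ + 13 = 0.
Eigenvalues λ = 3 ± 2i (complex conjugate pair).
For λ=3+2i: an eigenvector is (1,3) - i(1,2) = (1 - i, 3 - 2i).
A real fundamental pair from Re and Im of e^((3+2i)t)v: X_1 = e^(3t)(cos(2t)·(1,3) + sin(2t)·(1,2)), X_2 = e^(3t)(sin(2t)·(1,3) - cos(2t)·(1,2)).
General solution: c_1X_1 + c_2X_2.

p(t) = c_1e^(3t)sin(2t) + c_1e^(3t)cos(2t) + c_2e^(3t)sin(2t) - c_2e^(3t)cos(2t), q(t) = 2c_1e^(3t)sin(2t) + 3c_1e^(3t)cos(2t) + 3c_2e^(3t)sin(2t) - 2c_2e^(3t)cos(2t)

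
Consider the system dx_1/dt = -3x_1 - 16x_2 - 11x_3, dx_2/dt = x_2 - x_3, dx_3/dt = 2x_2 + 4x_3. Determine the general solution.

Coefficient matrix A = [[-3, -16, -11], [0, 1, -1], [0, 2, 4]].
det(A - λI) = 0 gives eigenvalues λ = -3, 3, 2.
For λ=-3: eigenvector (1,0,0).
For λ=3: eigenvector (-1,-1,2).
For λ=2: eigenvector (1,-1,1).
General solution: C_1e^(-3t)(1,0,0) + C_2e^(3t)(-1,-1,2) + C_3e^(2t)(1,-1,1).

x_1(t) = C_1e^(-3t) - C_2e^(3t) + C_3e^(2t), x_2(t) = -C_2e^(3t) - C_3e^(2t), x_3(t) = 2C_2e^(3t) + C_3e^(2t)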